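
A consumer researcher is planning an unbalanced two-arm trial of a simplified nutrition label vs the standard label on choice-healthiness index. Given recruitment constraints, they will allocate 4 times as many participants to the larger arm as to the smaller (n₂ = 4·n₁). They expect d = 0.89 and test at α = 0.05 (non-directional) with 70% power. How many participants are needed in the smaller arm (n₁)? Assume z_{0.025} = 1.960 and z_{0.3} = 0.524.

n₁ = 10

With allocation ratio k = n₂/n₁ = 4, Var(x̄₁−x̄₂) = σ²(1/n₁ + 1/(k·n₁)) = σ²·(k+1)/(k·n₁).
So n₁ = (1 + 1/k)·((z_{α/2} + z_β)/d)² = 1.250 × (2.484/0.89)².
n₁ = 1.250 × 7.79 = 9.7.
Round up: n₁ = 10, giving n₂ = 4 × 10 = 40.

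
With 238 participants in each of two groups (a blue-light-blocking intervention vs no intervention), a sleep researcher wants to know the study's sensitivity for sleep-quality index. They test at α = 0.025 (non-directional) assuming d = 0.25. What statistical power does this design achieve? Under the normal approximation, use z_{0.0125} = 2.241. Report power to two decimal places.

power ≈ 0.69

For two equal groups, power = Φ(d·√(n/2) − z_{α/2}).
d·√(n/2) = 0.25 × √(238/2) = 0.25 × 10.909 = 2.727.
z_β = 2.727 − 2.241 = 0.486.
Power = Φ(0.486) = 0.687.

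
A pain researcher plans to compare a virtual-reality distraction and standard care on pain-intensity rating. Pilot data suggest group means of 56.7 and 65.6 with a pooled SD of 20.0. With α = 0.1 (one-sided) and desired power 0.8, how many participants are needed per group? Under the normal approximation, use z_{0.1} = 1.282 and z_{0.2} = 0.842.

n = 46 per group

Cohen's d = |M₁ − M₂| / SD_pooled = |56.7 − 65.6| / 20.0 = 8.9 / 20.0 = 0.445.
For two independent groups with equal n: n = 2·((z_{α} + z_β) / d)².
z_{α} + z_β = 1.282 + 0.842 = 2.124.
n = 2 × (2.124 / 0.445)² = 2 × 4.773² = 2 × 22.78 = 45.6.
Round up to the next whole participant.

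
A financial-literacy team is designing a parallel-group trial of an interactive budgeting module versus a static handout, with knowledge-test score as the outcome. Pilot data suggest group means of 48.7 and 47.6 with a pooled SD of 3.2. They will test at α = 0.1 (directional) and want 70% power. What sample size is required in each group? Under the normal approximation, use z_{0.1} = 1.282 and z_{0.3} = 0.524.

n = 56 per group

Cohen's d = |M₁ − M₂| / SD_pooled = |48.7 − 47.6| / 3.2 = 1.1 / 3.2 = 0.344.
For two independent groups with equal n: n = 2·((z_{α} + z_β) / d)².
z_{α} + z_β = 1.282 + 0.524 = 1.806.
n = 2 × (1.806 / 0.344)² = 2 × 5.250² = 2 × 27.56 = 55.1.
Round up to the next whole participant.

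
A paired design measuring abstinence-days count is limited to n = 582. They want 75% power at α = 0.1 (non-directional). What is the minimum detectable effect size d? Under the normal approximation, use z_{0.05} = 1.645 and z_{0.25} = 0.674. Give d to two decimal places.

For a single sample (or paired design) of n = 582: d_min = (z_{α/2} + z_β)/√n.
z-sum = 1.645 + 0.674 = 2.319.
d_min = 2.319 / √582 = 2.319 / 24.125 = 0.096.

d_min ≈ 0.10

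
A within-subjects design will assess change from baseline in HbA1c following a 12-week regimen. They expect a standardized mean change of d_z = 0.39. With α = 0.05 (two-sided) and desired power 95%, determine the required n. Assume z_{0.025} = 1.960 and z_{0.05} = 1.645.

For a paired (one-sample on differences) test: n = ((z_{α/2} + z_β) / d)².
z_{α/2} + z_β = 1.960 + 1.645 = 3.605.
n = (3.605 / 0.39)² = 9.244² = 85.44.
Round up.

n = 86 pairs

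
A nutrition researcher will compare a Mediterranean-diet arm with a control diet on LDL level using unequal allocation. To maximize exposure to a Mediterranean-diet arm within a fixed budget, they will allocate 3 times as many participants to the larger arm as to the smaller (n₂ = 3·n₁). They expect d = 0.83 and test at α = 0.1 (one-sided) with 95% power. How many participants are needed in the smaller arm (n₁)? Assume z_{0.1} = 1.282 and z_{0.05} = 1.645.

With allocation ratio k = n₂/n₁ = 3, Var(x̄₁−x̄₂) = σ²(1/n₁ + 1/(k·n₁)) = σ²·(k+1)/(k·n₁).
So n₁ = (1 + 1/k)·((z_{α} + z_β)/d)² = 1.333 × (2.927/0.83)².
n₁ = 1.333 × 12.44 = 16.6.
Round up: n₁ = 17, giving n₂ = 3 × 17 = 51.

n₁ = 17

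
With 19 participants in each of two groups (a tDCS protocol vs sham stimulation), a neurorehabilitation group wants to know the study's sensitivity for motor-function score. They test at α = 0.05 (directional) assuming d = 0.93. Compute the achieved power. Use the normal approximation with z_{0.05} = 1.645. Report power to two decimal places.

For two equal groups, power = Φ(d·√(n/2) − z_{α}).
d·√(n/2) = 0.93 × √(19/2) = 0.93 × 3.082 = 2.866.
z_β = 2.866 − 1.645 = 1.221.
Power = Φ(1.221) = 0.889.

power ≈ 0.89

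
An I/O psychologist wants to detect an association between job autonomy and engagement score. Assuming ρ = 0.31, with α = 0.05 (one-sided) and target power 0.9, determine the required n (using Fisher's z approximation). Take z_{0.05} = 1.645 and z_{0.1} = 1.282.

n = 87

Fisher's z: C = ½·ln((1+r)/(1−r)) = ½·ln(1.8986) = 0.3205.
n = ((z_{α} + z_β)/C)² + 3.
(1.645 + 1.282) / 0.3205 = 2.927 / 0.3205 = 9.133.
n = 9.133² + 3 = 83.40 + 3 = 86.4.
Round up.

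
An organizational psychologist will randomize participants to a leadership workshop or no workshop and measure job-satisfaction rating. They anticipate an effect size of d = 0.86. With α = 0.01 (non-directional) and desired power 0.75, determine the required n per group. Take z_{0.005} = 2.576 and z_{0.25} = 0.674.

n = 29 per group

For two independent groups with equal n: n = 2·((z_{α/2} + z_β) / d)².
z_{α/2} + z_β = 2.576 + 0.674 = 3.250.
n = 2 × (3.250 / 0.86)² = 2 × 3.779² = 2 × 14.28 = 28.6.
Round up to the next whole participant.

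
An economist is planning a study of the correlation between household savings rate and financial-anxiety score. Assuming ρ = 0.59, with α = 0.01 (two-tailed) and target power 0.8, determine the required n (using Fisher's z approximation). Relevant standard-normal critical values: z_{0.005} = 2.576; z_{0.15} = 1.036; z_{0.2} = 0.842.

Fisher's z: C = ½·ln((1+r)/(1−r)) = ½·ln(3.8780) = 0.6777.
n = ((z_{α/2} + z_β)/C)² + 3.
(2.576 + 0.842) / 0.6777 = 3.418 / 0.6777 = 5.044.
n = 5.044² + 3 = 25.44 + 3 = 28.4.
Round up.

n = 29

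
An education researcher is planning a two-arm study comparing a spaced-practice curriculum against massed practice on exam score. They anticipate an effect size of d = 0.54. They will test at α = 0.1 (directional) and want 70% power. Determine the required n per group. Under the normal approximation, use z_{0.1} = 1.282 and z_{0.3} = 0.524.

n = 23 per group

For two independent groups with equal n: n = 2·((z_{α} + z_β) / d)².
z_{α} + z_β = 1.282 + 0.524 = 1.806.
n = 2 × (1.806 / 0.54)² = 2 × 3.344² = 2 × 11.19 = 22.4.
Round up to the next whole participant.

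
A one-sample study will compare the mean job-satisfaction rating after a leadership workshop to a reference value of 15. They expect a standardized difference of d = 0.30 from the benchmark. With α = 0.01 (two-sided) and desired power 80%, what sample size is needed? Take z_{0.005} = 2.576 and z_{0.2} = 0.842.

n = 130

For a one-sample test: n = ((z_{α/2} + z_β) / d)².
z_{α/2} + z_β = 2.576 + 0.842 = 3.418.
n = (3.418 / 0.30)² = 11.393² = 129.81.
Round up.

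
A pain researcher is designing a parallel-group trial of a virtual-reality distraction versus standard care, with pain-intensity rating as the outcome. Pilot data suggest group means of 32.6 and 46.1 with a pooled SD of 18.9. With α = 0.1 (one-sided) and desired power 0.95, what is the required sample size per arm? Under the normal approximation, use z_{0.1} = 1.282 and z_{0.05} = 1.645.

Cohen's d = |M₁ − M₂| / SD_pooled = |32.6 − 46.1| / 18.9 = 13.5 / 18.9 = 0.714.
For two independent groups with equal n: n = 2·((z_{α} + z_β) / d)².
z_{α} + z_β = 1.282 + 1.645 = 2.927.
n = 2 × (2.927 / 0.714)² = 2 × 4.099² = 2 × 16.81 = 33.6.
Round up to the next whole participant.

n = 34 per group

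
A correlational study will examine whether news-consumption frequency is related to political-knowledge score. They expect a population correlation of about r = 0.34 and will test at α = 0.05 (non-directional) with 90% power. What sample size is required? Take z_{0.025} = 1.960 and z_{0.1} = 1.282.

n = 87

Fisher's z: C = ½·ln((1+r)/(1−r)) = ½·ln(2.0303) = 0.3541.
n = ((z_{α/2} + z_β)/C)² + 3.
(1.960 + 1.282) / 0.3541 = 3.242 / 0.3541 = 9.156.
n = 9.156² + 3 = 83.83 + 3 = 86.8.
Round up.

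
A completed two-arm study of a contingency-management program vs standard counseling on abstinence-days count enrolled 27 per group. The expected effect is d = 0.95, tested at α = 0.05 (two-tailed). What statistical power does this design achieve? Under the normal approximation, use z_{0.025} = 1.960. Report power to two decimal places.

power ≈ 0.94

For two equal groups, power = Φ(d·√(n/2) − z_{α/2}).
d·√(n/2) = 0.95 × √(27/2) = 0.95 × 3.674 = 3.491.
z_β = 3.491 − 1.960 = 1.531.
Power = Φ(1.531) = 0.937.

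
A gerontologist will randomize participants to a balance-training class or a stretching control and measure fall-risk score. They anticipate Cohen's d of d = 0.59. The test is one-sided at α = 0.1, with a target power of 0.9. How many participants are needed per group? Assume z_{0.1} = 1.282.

n = 38 per group

For two independent groups with equal n: n = 2·((z_{α} + z_β) / d)².
z_{α} + z_β = 1.282 + 1.282 = 2.564.
n = 2 × (2.564 / 0.59)² = 2 × 4.346² = 2 × 18.89 = 37.8.
Round up to the next whole participant.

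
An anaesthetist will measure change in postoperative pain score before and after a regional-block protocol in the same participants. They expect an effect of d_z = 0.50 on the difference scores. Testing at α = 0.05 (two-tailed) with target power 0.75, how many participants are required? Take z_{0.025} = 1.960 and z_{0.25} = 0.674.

n = 28 pairs

For a paired (one-sample on differences) test: n = ((z_{α/2} + z_β) / d)².
z_{α/2} + z_β = 1.960 + 0.674 = 2.634.
n = (2.634 / 0.50)² = 5.268² = 27.75.
Round up.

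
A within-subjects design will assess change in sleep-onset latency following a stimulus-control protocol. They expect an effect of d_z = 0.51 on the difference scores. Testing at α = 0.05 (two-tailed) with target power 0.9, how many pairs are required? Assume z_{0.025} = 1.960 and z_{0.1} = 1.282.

For a paired (one-sample on differences) test: n = ((z_{α/2} + z_β) / d)².
z_{α/2} + z_β = 1.960 + 1.282 = 3.242.
n = (3.242 / 0.51)² = 6.357² = 40.41.
Round up.

n = 41 pairs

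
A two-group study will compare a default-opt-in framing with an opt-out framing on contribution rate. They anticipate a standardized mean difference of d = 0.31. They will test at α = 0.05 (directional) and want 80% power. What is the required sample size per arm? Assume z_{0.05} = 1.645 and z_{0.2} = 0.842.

For two independent groups with equal n: n = 2·((z_{α} + z_β) / d)².
z_{α} + z_β = 1.645 + 0.842 = 2.487.
n = 2 × (2.487 / 0.31)² = 2 × 8.023² = 2 × 64.36 = 128.7.
Round up to the next whole participant.

n = 129 per group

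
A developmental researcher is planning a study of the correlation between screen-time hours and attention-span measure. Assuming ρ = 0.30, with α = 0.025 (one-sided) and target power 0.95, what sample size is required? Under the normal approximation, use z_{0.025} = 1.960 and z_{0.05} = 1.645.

n = 139

Fisher's z: C = ½·ln((1+r)/(1−r)) = ½·ln(1.8571) = 0.3095.
n = ((z_{α} + z_β)/C)² + 3.
(1.960 + 1.645) / 0.3095 = 3.605 / 0.3095 = 11.648.
n = 11.648² + 3 = 135.67 + 3 = 138.7.
Round up.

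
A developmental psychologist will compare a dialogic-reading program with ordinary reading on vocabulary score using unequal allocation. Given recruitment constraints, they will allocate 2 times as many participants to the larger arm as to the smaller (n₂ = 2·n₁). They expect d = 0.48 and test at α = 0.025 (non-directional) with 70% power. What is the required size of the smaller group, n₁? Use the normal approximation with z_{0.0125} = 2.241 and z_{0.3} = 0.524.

n₁ = 50

With allocation ratio k = n₂/n₁ = 2, Var(x̄₁−x̄₂) = σ²(1/n₁ + 1/(k·n₁)) = σ²·(k+1)/(k·n₁).
So n₁ = (1 + 1/k)·((z_{α/2} + z_β)/d)² = 1.500 × (2.765/0.48)².
n₁ = 1.500 × 33.18 = 49.8.
Round up: n₁ = 50, giving n₂ = 2 × 50 = 100.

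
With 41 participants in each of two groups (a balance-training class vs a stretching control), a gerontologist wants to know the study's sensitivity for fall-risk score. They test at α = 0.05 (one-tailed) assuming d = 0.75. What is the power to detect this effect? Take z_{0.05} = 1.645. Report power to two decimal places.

For two equal groups, power = Φ(d·√(n/2) − z_{α}).
d·√(n/2) = 0.75 × √(41/2) = 0.75 × 4.528 = 3.396.
z_β = 3.396 − 1.645 = 1.751.
Power = Φ(1.751) = 0.960.

power ≈ 0.96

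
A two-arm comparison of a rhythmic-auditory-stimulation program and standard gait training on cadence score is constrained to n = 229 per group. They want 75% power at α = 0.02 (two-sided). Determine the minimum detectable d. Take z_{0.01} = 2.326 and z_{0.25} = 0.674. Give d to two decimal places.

For two independent groups of n = 229 each: d_min = (z_{α/2} + z_β)·√(2/n).
z-sum = 2.326 + 0.674 = 3.000.
d_min = 3.000 × √(2/229) = 3.000 × 0.0935 = 0.280.

d_min ≈ 0.28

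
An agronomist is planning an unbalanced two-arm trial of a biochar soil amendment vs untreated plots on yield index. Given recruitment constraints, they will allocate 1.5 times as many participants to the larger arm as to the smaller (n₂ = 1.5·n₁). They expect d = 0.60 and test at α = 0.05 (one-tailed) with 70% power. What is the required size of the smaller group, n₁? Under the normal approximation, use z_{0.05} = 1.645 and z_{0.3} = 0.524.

With allocation ratio k = n₂/n₁ = 1.5, Var(x̄₁−x̄₂) = σ²(1/n₁ + 1/(k·n₁)) = σ²·(k+1)/(k·n₁).
So n₁ = (1 + 1/k)·((z_{α} + z_β)/d)² = 1.667 × (2.169/0.60)².
n₁ = 1.667 × 13.07 = 21.8.
Round up: n₁ = 22, giving n₂ = 1.5 × 22 = 33.

n₁ = 22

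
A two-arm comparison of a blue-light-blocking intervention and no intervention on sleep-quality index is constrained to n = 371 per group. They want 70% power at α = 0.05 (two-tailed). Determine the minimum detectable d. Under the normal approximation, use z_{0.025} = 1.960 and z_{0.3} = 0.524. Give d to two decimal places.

For two independent groups of n = 371 each: d_min = (z_{α/2} + z_β)·√(2/n).
z-sum = 1.960 + 0.524 = 2.484.
d_min = 2.484 × √(2/371) = 2.484 × 0.0734 = 0.182.

d_min ≈ 0.18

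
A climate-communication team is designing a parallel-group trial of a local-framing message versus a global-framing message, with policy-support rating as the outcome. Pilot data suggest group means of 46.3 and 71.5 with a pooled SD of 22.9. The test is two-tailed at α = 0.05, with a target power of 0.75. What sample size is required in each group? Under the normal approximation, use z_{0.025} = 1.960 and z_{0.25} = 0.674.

Cohen's d = |M₁ − M₂| / SD_pooled = |46.3 − 71.5| / 22.9 = 25.2 / 22.9 = 1.100.
For two independent groups with equal n: n = 2·((z_{α/2} + z_β) / d)².
z_{α/2} + z_β = 1.960 + 0.674 = 2.634.
n = 2 × (2.634 / 1.100)² = 2 × 2.395² = 2 × 5.73 = 11.5.
Round up to the next whole participant.

n = 12 per group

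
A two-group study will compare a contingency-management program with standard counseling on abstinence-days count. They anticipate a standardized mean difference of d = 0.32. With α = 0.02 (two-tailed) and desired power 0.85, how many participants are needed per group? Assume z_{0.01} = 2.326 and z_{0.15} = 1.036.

For two independent groups with equal n: n = 2·((z_{α/2} + z_β) / d)².
z_{α/2} + z_β = 2.326 + 1.036 = 3.362.
n = 2 × (3.362 / 0.32)² = 2 × 10.506² = 2 × 110.38 = 220.8.
Round up to the next whole participant.

n = 221 per group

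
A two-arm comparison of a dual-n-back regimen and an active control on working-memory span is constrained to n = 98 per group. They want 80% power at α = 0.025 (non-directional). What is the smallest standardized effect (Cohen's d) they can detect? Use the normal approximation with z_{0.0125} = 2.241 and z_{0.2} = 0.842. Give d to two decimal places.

For two independent groups of n = 98 each: d_min = (z_{α/2} + z_β)·√(2/n).
z-sum = 2.241 + 0.842 = 3.083.
d_min = 3.083 × √(2/98) = 3.083 × 0.1429 = 0.440.

d_min ≈ 0.44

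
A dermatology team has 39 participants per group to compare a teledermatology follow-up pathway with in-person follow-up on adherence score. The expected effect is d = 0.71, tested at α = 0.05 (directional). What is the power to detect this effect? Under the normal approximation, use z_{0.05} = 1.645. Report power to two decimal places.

power ≈ 0.93

For two equal groups, power = Φ(d·√(n/2) − z_{α}).
d·√(n/2) = 0.71 × √(39/2) = 0.71 × 4.416 = 3.135.
z_β = 3.135 − 1.645 = 1.490.
Power = Φ(1.490) = 0.932.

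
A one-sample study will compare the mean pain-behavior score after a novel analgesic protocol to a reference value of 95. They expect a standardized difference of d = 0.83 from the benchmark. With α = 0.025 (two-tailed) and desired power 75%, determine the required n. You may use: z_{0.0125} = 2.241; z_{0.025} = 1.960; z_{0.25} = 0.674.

n = 13

For a one-sample test: n = ((z_{α/2} + z_β) / d)².
z_{α/2} + z_β = 2.241 + 0.674 = 2.915.
n = (2.915 / 0.83)² = 3.512² = 12.33.
Round up.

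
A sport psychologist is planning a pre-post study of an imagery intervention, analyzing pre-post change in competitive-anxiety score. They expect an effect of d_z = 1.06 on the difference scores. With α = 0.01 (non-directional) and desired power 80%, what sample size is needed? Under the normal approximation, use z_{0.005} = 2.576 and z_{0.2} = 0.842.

For a paired (one-sample on differences) test: n = ((z_{α/2} + z_β) / d)².
z_{α/2} + z_β = 2.576 + 0.842 = 3.418.
n = (3.418 / 1.06)² = 3.225² = 10.40.
Round up.

n = 11 pairs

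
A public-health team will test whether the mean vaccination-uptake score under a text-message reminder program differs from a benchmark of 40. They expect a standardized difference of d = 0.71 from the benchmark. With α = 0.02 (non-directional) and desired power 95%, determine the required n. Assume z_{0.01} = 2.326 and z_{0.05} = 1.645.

For a one-sample test: n = ((z_{α/2} + z_β) / d)².
z_{α/2} + z_β = 2.326 + 1.645 = 3.971.
n = (3.971 / 0.71)² = 5.593² = 31.28.
Round up.

n = 32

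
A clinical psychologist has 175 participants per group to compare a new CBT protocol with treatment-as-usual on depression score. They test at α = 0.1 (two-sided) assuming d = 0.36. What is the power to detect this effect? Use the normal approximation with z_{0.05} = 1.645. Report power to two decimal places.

For two equal groups, power = Φ(d·√(n/2) − z_{α/2}).
d·√(n/2) = 0.36 × √(175/2) = 0.36 × 9.354 = 3.367.
z_β = 3.367 − 1.645 = 1.722.
Power = Φ(1.722) = 0.958.

power ≈ 0.96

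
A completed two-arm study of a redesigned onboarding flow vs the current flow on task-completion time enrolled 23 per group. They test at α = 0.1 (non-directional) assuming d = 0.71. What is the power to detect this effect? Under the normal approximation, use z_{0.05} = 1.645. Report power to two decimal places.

For two equal groups, power = Φ(d·√(n/2) − z_{α/2}).
d·√(n/2) = 0.71 × √(23/2) = 0.71 × 3.391 = 2.408.
z_β = 2.408 − 1.645 = 0.763.
Power = Φ(0.763) = 0.777.

power ≈ 0.78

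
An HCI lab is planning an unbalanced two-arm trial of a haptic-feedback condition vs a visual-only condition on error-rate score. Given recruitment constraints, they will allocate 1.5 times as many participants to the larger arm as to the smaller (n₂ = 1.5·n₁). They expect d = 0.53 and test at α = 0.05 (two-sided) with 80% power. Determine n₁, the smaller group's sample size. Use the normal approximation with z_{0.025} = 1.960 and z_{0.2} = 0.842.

n₁ = 47

With allocation ratio k = n₂/n₁ = 1.5, Var(x̄₁−x̄₂) = σ²(1/n₁ + 1/(k·n₁)) = σ²·(k+1)/(k·n₁).
So n₁ = (1 + 1/k)·((z_{α/2} + z_β)/d)² = 1.667 × (2.802/0.53)².
n₁ = 1.667 × 27.95 = 46.6.
Round up: n₁ = 47, giving n₂ = ⌈1.5 × 47⌉ = ⌈70.5⌉ = 71.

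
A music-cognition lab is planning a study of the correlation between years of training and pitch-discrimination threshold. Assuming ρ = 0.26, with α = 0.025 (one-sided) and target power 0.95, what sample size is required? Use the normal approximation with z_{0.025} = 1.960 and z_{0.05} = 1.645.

Fisher's z: C = ½·ln((1+r)/(1−r)) = ½·ln(1.7027) = 0.2661.
n = ((z_{α} + z_β)/C)² + 3.
(1.960 + 1.645) / 0.2661 = 3.605 / 0.2661 = 13.548.
n = 13.548² + 3 = 183.54 + 3 = 186.5.
Round up.

n = 187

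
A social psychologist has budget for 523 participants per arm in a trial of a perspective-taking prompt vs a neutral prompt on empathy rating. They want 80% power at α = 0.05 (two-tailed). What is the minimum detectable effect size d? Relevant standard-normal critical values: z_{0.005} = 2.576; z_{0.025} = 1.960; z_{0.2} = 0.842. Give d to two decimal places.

d_min ≈ 0.17

For two independent groups of n = 523 each: d_min = (z_{α/2} + z_β)·√(2/n).
z-sum = 1.960 + 0.842 = 2.802.
d_min = 2.802 × √(2/523) = 2.802 × 0.0618 = 0.173.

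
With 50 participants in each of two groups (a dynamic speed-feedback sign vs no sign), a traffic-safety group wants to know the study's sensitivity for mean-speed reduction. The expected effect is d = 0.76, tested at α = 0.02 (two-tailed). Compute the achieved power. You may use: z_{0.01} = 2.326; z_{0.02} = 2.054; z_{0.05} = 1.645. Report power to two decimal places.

power ≈ 0.93

For two equal groups, power = Φ(d·√(n/2) − z_{α/2}).
d·√(n/2) = 0.76 × √(50/2) = 0.76 × 5.000 = 3.800.
z_β = 3.800 − 2.326 = 1.474.
Power = Φ(1.474) = 0.930.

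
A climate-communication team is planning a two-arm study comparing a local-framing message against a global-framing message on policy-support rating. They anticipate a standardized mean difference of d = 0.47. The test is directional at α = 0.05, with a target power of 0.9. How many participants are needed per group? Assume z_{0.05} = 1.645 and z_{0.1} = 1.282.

n = 78 per group

For two independent groups with equal n: n = 2·((z_{α} + z_β) / d)².
z_{α} + z_β = 1.645 + 1.282 = 2.927.
n = 2 × (2.927 / 0.47)² = 2 × 6.228² = 2 × 38.78 = 77.6.
Round up to the next whole participant.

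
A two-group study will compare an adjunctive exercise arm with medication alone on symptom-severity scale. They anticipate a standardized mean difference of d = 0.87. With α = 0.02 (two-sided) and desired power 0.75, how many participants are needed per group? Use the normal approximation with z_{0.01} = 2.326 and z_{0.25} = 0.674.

For two independent groups with equal n: n = 2·((z_{α/2} + z_β) / d)².
z_{α/2} + z_β = 2.326 + 0.674 = 3.000.
n = 2 × (3.000 / 0.87)² = 2 × 3.448² = 2 × 11.89 = 23.8.
Round up to the next whole participant.

n = 24 per group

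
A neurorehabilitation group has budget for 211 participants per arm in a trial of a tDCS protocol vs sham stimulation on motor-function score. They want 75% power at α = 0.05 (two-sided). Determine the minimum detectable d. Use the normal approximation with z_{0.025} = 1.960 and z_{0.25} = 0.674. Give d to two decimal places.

d_min ≈ 0.26

For two independent groups of n = 211 each: d_min = (z_{α/2} + z_β)·√(2/n).
z-sum = 1.960 + 0.674 = 2.634.
d_min = 2.634 × √(2/211) = 2.634 × 0.0974 = 0.256.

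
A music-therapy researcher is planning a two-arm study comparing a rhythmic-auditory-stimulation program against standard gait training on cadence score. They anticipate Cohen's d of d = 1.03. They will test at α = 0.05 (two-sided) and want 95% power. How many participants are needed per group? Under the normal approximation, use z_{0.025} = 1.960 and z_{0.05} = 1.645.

For two independent groups with equal n: n = 2·((z_{α/2} + z_β) / d)².
z_{α/2} + z_β = 1.960 + 1.645 = 3.605.
n = 2 × (3.605 / 1.03)² = 2 × 3.500² = 2 × 12.25 = 24.5.
Round up to the next whole participant.

n = 25 per group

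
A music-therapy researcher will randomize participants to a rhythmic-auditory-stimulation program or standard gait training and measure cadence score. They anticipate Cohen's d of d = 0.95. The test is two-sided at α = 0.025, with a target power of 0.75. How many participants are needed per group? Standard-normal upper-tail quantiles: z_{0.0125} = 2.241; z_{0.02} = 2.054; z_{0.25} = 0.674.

For two independent groups with equal n: n = 2·((z_{α/2} + z_β) / d)².
z_{α/2} + z_β = 2.241 + 0.674 = 2.915.
n = 2 × (2.915 / 0.95)² = 2 × 3.068² = 2 × 9.42 = 18.8.
Round up to the next whole participant.

n = 19 per group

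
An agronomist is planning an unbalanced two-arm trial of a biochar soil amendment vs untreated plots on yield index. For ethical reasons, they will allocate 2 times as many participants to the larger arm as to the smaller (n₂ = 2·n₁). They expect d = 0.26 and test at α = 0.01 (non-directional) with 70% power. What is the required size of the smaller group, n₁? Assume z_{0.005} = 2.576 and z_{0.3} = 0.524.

With allocation ratio k = n₂/n₁ = 2, Var(x̄₁−x̄₂) = σ²(1/n₁ + 1/(k·n₁)) = σ²·(k+1)/(k·n₁).
So n₁ = (1 + 1/k)·((z_{α/2} + z_β)/d)² = 1.500 × (3.100/0.26)².
n₁ = 1.500 × 142.16 = 213.2.
Round up: n₁ = 214, giving n₂ = 2 × 214 = 428.

n₁ = 214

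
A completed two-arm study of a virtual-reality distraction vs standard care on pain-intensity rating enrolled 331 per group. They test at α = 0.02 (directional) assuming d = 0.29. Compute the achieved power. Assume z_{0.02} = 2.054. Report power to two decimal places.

power ≈ 0.95

For two equal groups, power = Φ(d·√(n/2) − z_{α}).
d·√(n/2) = 0.29 × √(331/2) = 0.29 × 12.865 = 3.731.
z_β = 3.731 − 2.054 = 1.677.
Power = Φ(1.677) = 0.953.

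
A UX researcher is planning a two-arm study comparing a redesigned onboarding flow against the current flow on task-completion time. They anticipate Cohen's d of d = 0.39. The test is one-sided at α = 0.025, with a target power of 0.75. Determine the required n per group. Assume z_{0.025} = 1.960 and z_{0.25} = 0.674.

For two independent groups with equal n: n = 2·((z_{α} + z_β) / d)².
z_{α} + z_β = 1.960 + 0.674 = 2.634.
n = 2 × (2.634 / 0.39)² = 2 × 6.754² = 2 × 45.61 = 91.2.
Round up to the next whole participant.

n = 92 per group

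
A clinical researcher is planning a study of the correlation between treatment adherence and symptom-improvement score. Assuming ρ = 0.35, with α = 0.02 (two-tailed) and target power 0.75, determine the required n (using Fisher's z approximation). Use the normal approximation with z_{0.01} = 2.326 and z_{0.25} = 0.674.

Fisher's z: C = ½·ln((1+r)/(1−r)) = ½·ln(2.0769) = 0.3654.
n = ((z_{α/2} + z_β)/C)² + 3.
(2.326 + 0.674) / 0.3654 = 3.000 / 0.3654 = 8.210.
n = 8.210² + 3 = 67.41 + 3 = 70.4.
Round up.

n = 71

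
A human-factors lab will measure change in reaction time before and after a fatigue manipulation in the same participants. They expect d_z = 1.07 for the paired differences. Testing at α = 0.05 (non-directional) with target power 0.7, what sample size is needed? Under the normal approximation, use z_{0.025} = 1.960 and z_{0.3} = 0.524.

n = 6 pairs

For a paired (one-sample on differences) test: n = ((z_{α/2} + z_β) / d)².
z_{α/2} + z_β = 1.960 + 0.524 = 2.484.
n = (2.484 / 1.07)² = 2.321² = 5.39.
Round up.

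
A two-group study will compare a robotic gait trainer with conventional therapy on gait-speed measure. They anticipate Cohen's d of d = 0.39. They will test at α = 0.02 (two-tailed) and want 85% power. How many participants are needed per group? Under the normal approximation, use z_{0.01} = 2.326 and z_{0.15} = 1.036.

n = 149 per group

For two independent groups with equal n: n = 2·((z_{α/2} + z_β) / d)².
z_{α/2} + z_β = 2.326 + 1.036 = 3.362.
n = 2 × (3.362 / 0.39)² = 2 × 8.621² = 2 × 74.31 = 148.6.
Round up to the next whole participant.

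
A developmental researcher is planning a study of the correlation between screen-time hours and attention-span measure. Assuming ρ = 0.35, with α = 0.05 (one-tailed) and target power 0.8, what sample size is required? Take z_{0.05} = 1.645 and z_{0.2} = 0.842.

Fisher's z: C = ½·ln((1+r)/(1−r)) = ½·ln(2.0769) = 0.3654.
n = ((z_{α} + z_β)/C)² + 3.
(1.645 + 0.842) / 0.3654 = 2.487 / 0.3654 = 6.806.
n = 6.806² + 3 = 46.32 + 3 = 49.3.
Round up.

n = 50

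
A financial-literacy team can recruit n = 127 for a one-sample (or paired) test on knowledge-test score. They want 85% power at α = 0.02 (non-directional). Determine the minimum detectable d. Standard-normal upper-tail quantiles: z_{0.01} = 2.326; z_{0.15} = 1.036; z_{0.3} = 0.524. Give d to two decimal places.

For a single sample (or paired design) of n = 127: d_min = (z_{α/2} + z_β)/√n.
z-sum = 2.326 + 1.036 = 3.362.
d_min = 3.362 / √127 = 3.362 / 11.269 = 0.298.

d_min ≈ 0.30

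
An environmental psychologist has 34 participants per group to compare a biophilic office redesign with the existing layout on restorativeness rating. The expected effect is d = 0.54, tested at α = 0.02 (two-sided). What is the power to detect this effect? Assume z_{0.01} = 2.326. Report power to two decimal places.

power ≈ 0.46

For two equal groups, power = Φ(d·√(n/2) − z_{α/2}).
d·√(n/2) = 0.54 × √(34/2) = 0.54 × 4.123 = 2.226.
z_β = 2.226 − 2.326 = -0.100.
Power = Φ(-0.100) = 0.460.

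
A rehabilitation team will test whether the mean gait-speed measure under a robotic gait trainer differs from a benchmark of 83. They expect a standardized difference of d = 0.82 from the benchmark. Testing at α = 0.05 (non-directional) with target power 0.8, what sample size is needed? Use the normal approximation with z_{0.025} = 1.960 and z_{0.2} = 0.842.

For a one-sample test: n = ((z_{α/2} + z_β) / d)².
z_{α/2} + z_β = 1.960 + 0.842 = 2.802.
n = (2.802 / 0.82)² = 3.417² = 11.68.
Round up.

n = 12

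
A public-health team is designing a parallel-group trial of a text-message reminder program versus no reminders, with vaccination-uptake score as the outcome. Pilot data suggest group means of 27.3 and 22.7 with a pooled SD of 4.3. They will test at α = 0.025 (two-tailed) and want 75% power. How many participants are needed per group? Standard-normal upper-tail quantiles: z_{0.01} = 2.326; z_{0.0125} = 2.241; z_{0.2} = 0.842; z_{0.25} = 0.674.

Cohen's d = |M₁ − M₂| / SD_pooled = |27.3 − 22.7| / 4.3 = 4.6 / 4.3 = 1.070.
For two independent groups with equal n: n = 2·((z_{α/2} + z_β) / d)².
z_{α/2} + z_β = 2.241 + 0.674 = 2.915.
n = 2 × (2.915 / 1.070)² = 2 × 2.724² = 2 × 7.42 = 14.8.
Round up to the next whole participant.

n = 15 per group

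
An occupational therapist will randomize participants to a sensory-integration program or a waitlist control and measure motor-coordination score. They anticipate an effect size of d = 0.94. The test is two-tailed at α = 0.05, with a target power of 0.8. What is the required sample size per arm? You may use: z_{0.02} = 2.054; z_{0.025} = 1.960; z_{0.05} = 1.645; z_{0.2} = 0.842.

For two independent groups with equal n: n = 2·((z_{α/2} + z_β) / d)².
z_{α/2} + z_β = 1.960 + 0.842 = 2.802.
n = 2 × (2.802 / 0.94)² = 2 × 2.981² = 2 × 8.89 = 17.8.
Round up to the next whole participant.

n = 18 per group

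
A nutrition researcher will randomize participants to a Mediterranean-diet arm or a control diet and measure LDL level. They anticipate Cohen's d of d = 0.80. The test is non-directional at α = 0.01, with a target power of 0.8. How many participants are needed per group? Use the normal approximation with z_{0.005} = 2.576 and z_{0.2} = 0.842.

n = 37 per group

For two independent groups with equal n: n = 2·((z_{α/2} + z_β) / d)².
z_{α/2} + z_β = 2.576 + 0.842 = 3.418.
n = 2 × (3.418 / 0.80)² = 2 × 4.272² = 2 × 18.25 = 36.5.
Round up to the next whole participant.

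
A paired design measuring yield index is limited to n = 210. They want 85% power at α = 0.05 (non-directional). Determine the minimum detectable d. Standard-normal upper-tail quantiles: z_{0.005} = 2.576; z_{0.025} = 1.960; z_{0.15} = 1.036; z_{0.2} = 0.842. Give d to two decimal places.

For a single sample (or paired design) of n = 210: d_min = (z_{α/2} + z_β)/√n.
z-sum = 1.960 + 1.036 = 2.996.
d_min = 2.996 / √210 = 2.996 / 14.491 = 0.207.

d_min ≈ 0.21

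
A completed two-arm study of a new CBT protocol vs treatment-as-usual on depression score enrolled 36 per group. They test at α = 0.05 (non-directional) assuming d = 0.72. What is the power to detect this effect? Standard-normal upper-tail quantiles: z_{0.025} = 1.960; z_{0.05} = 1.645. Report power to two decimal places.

power ≈ 0.86

For two equal groups, power = Φ(d·√(n/2) − z_{α/2}).
d·√(n/2) = 0.72 × √(36/2) = 0.72 × 4.243 = 3.055.
z_β = 3.055 − 1.960 = 1.095.
Power = Φ(1.095) = 0.863.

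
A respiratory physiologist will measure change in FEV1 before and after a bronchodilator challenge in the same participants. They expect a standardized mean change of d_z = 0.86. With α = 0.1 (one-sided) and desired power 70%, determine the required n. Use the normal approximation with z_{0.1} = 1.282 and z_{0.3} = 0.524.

For a paired (one-sample on differences) test: n = ((z_{α} + z_β) / d)².
z_{α} + z_β = 1.282 + 0.524 = 1.806.
n = (1.806 / 0.86)² = 2.100² = 4.41.
Round up.

n = 5 pairs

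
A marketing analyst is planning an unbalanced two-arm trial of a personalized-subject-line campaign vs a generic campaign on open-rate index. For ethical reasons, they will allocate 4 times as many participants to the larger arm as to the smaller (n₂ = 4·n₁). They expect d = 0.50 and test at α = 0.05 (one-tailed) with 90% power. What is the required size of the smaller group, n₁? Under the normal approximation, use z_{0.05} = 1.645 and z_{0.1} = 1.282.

With allocation ratio k = n₂/n₁ = 4, Var(x̄₁−x̄₂) = σ²(1/n₁ + 1/(k·n₁)) = σ²·(k+1)/(k·n₁).
So n₁ = (1 + 1/k)·((z_{α} + z_β)/d)² = 1.250 × (2.927/0.50)².
n₁ = 1.250 × 34.27 = 42.8.
Round up: n₁ = 43, giving n₂ = 4 × 43 = 172.

n₁ = 43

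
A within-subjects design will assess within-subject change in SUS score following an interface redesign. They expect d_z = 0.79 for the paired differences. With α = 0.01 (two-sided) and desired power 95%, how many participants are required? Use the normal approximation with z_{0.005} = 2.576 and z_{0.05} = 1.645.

n = 29 pairs

For a paired (one-sample on differences) test: n = ((z_{α/2} + z_β) / d)².
z_{α/2} + z_β = 2.576 + 1.645 = 4.221.
n = (4.221 / 0.79)² = 5.343² = 28.55.
Round up.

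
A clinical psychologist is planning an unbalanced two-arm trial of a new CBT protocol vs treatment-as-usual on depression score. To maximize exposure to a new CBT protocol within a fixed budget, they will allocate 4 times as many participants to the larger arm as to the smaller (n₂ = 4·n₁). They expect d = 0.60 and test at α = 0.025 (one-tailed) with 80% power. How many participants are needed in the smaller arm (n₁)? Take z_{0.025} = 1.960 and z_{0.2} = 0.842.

n₁ = 28

With allocation ratio k = n₂/n₁ = 4, Var(x̄₁−x̄₂) = σ²(1/n₁ + 1/(k·n₁)) = σ²·(k+1)/(k·n₁).
So n₁ = (1 + 1/k)·((z_{α} + z_β)/d)² = 1.250 × (2.802/0.60)².
n₁ = 1.250 × 21.81 = 27.3.
Round up: n₁ = 28, giving n₂ = 4 × 28 = 112.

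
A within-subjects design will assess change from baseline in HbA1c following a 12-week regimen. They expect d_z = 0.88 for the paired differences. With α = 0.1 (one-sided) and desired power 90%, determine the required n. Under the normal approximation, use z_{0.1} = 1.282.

For a paired (one-sample on differences) test: n = ((z_{α} + z_β) / d)².
z_{α} + z_β = 1.282 + 1.282 = 2.564.
n = (2.564 / 0.88)² = 2.914² = 8.49.
Round up.

n = 9 pairs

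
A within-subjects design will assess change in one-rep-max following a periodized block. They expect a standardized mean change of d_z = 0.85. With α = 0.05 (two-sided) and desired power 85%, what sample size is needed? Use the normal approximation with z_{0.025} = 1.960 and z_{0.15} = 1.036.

For a paired (one-sample on differences) test: n = ((z_{α/2} + z_β) / d)².
z_{α/2} + z_β = 1.960 + 1.036 = 2.996.
n = (2.996 / 0.85)² = 3.525² = 12.42.
Round up.

n = 13 pairs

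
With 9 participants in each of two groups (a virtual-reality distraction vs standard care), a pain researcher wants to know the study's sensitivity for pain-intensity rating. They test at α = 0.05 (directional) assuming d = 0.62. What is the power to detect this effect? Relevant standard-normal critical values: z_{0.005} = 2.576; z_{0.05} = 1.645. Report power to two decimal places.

power ≈ 0.37

For two equal groups, power = Φ(d·√(n/2) − z_{α}).
d·√(n/2) = 0.62 × √(9/2) = 0.62 × 2.121 = 1.315.
z_β = 1.315 − 1.645 = -0.330.
Power = Φ(-0.330) = 0.371.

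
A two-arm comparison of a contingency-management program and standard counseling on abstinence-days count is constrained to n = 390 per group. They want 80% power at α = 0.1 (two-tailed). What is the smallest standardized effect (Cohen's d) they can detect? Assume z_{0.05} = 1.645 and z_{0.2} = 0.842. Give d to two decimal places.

d_min ≈ 0.18

For two independent groups of n = 390 each: d_min = (z_{α/2} + z_β)·√(2/n).
z-sum = 1.645 + 0.842 = 2.487.
d_min = 2.487 × √(2/390) = 2.487 × 0.0716 = 0.178.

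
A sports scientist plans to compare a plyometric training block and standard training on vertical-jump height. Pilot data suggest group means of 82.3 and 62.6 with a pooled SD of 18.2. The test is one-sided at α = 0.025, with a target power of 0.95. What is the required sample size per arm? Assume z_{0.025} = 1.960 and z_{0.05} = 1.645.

n = 23 per group

Cohen's d = |M₁ − M₂| / SD_pooled = |82.3 − 62.6| / 18.2 = 19.7 / 18.2 = 1.082.
For two independent groups with equal n: n = 2·((z_{α} + z_β) / d)².
z_{α} + z_β = 1.960 + 1.645 = 3.605.
n = 2 × (3.605 / 1.082)² = 2 × 3.332² = 2 × 11.10 = 22.2.
Round up to the next whole participant.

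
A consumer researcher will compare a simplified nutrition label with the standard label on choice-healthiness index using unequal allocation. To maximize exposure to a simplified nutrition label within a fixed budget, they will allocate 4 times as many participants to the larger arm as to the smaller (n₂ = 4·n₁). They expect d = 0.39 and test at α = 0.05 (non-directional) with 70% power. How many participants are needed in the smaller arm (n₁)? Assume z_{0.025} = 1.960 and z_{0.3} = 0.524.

With allocation ratio k = n₂/n₁ = 4, Var(x̄₁−x̄₂) = σ²(1/n₁ + 1/(k·n₁)) = σ²·(k+1)/(k·n₁).
So n₁ = (1 + 1/k)·((z_{α/2} + z_β)/d)² = 1.250 × (2.484/0.39)².
n₁ = 1.250 × 40.57 = 50.7.
Round up: n₁ = 51, giving n₂ = 4 × 51 = 204.

n₁ = 51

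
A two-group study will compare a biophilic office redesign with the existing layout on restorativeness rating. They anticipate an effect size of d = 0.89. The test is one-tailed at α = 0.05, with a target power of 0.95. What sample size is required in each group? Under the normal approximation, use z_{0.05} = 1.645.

For two independent groups with equal n: n = 2·((z_{α} + z_β) / d)².
z_{α} + z_β = 1.645 + 1.645 = 3.290.
n = 2 × (3.290 / 0.89)² = 2 × 3.697² = 2 × 13.67 = 27.3.
Round up to the next whole participant.

n = 28 per group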